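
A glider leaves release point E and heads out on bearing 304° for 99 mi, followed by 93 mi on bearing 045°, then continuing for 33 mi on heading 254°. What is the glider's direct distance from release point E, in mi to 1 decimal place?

Leg 1 (304°, 99 mi): east 99 sin 304° = -82.07, north 99 cos 304° = 55.36
Leg 2 (045°, 93 mi): east 93 sin 45° = 65.76, north 93 cos 45° = 65.76
Leg 3 (254°, 33 mi): east 33 sin 254° = -31.72, north 33 cos 254° = -9.10
Net: -48.04 east, 112.02 north. Distance = √((-48.04)² + (112.02)²) = 121.889 mi.

121.9 mi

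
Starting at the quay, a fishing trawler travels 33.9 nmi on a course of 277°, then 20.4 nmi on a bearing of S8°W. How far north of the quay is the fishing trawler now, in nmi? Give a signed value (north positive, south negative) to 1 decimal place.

Leg 1 (277°, 33.9 nmi): east 33.9 sin 277° = -33.65, north 33.9 cos 277° = 4.13
Leg 2 (S8°W, 20.4 nmi): east 20.4 sin 188° = -2.84, north 20.4 cos 188° = -20.20
Net north component: -16.07 nmi.

-16.1 nmi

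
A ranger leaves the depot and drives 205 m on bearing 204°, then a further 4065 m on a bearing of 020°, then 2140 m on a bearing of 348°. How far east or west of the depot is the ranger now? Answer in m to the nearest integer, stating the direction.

862 m east

Leg 1 (204°, 205 m): east 205 sin 204° = -83.38, north 205 cos 204° = -187.28
Leg 2 (020°, 4065 m): east 4065 sin 20° = 1390.31, north 4065 cos 20° = 3819.85
Leg 3 (348°, 2140 m): east 2140 sin 348° = -444.93, north 2140 cos 348° = 2093.24
Net east component: 862.00 m.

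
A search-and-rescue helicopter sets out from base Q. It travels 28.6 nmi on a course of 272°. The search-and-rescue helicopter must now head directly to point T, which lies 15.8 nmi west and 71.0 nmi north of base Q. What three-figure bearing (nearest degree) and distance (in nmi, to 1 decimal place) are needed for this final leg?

Leg 1 (272°, 28.6 nmi): east 28.6 sin 272° = -28.58, north 28.6 cos 272° = 1.00
Current position: (-28.58, 1.00). Target: (-15.8, 71.0). Remaining: Δeast = 12.78, Δnorth = 70.00.
Bearing = atan2(12.78, 70.00) mod 360° = 10.35°; distance = √((12.78)² + (70.00)²) = 71.159 nmi.

010°, 71.2 nmi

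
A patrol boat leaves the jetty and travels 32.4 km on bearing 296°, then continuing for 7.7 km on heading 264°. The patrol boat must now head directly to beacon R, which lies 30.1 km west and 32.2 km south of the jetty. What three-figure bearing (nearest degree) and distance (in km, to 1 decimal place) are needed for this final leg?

172°, 46.1 km

Leg 1 (296°, 32.4 km): east 32.4 sin 296° = -29.12, north 32.4 cos 296° = 14.20
Leg 2 (264°, 7.7 km): east 7.7 sin 264° = -7.66, north 7.7 cos 264° = -0.80
Current position: (-36.78, 13.40). Target: (-30.1, -32.2). Remaining: Δeast = 6.68, Δnorth = -45.60.
Bearing = atan2(6.68, -45.60) mod 360° = 171.67°; distance = √((6.68)² + (-45.60)²) = 46.085 km.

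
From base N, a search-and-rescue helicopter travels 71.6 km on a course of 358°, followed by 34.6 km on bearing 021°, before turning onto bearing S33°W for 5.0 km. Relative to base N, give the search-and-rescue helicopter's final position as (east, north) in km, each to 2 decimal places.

(7.18, 99.66)

Leg 1 (358°, 71.6 km): east 71.6 sin 358° = -2.50, north 71.6 cos 358° = 71.56
Leg 2 (021°, 34.6 km): east 34.6 sin 21° = 12.40, north 34.6 cos 21° = 32.30
Leg 3 (S33°W, 5.0 km): east 5.0 sin 213° = -2.72, north 5.0 cos 213° = -4.19
Summing: 7.18 km east, 99.66 km north → (7.18, 99.66).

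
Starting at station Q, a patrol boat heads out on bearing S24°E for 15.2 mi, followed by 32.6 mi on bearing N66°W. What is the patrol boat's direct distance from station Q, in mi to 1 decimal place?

23.6 mi

Leg 1 (S24°E, 15.2 mi): east 15.2 sin 156° = 6.18, north 15.2 cos 156° = -13.89
Leg 2 (N66°W, 32.6 mi): east 32.6 sin 294° = -29.78, north 32.6 cos 294° = 13.26
Net: -23.60 east, -0.63 north. Distance = √((-23.60)² + (-0.63)²) = 23.607 mi.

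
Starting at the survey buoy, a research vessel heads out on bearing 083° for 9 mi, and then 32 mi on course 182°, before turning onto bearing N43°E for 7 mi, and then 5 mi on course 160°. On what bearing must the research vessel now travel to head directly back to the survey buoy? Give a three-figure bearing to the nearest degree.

335°

Leg 1 (083°, 9 mi): east 9 sin 83° = 8.93, north 9 cos 83° = 1.10
Leg 2 (182°, 32 mi): east 32 sin 182° = -1.12, north 32 cos 182° = -31.98
Leg 3 (N43°E, 7 mi): east 7 sin 43° = 4.77, north 7 cos 43° = 5.12
Leg 4 (160°, 5 mi): east 5 sin 160° = 1.71, north 5 cos 160° = -4.70
Net displacement: 14.30 east, -30.46 north. Direction back to start is (-14.30, 30.46): bearing = atan2(-14.30, 30.46) mod 360° = 334.85° ≈ 335°.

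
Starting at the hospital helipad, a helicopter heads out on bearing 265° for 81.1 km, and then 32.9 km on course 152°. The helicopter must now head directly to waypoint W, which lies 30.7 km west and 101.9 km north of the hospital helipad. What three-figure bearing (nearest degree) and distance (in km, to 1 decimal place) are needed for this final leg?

014°, 142.3 km

Leg 1 (265°, 81.1 km): east 81.1 sin 265° = -80.79, north 81.1 cos 265° = -7.07
Leg 2 (152°, 32.9 km): east 32.9 sin 152° = 15.45, north 32.9 cos 152° = -29.05
Current position: (-65.35, -36.12). Target: (-30.7, 101.9). Remaining: Δeast = 34.65, Δnorth = 138.02.
Bearing = atan2(34.65, 138.02) mod 360° = 14.09°; distance = √((34.65)² + (138.02)²) = 142.299 km.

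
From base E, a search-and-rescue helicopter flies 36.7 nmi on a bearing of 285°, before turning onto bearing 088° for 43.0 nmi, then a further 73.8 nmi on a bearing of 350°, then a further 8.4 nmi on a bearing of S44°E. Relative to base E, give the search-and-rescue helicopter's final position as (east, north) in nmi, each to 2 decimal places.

Leg 1 (285°, 36.7 nmi): east 36.7 sin 285° = -35.45, north 36.7 cos 285° = 9.50
Leg 2 (088°, 43.0 nmi): east 43.0 sin 88° = 42.97, north 43.0 cos 88° = 1.50
Leg 3 (350°, 73.8 nmi): east 73.8 sin 350° = -12.82, north 73.8 cos 350° = 72.68
Leg 4 (S44°E, 8.4 nmi): east 8.4 sin 136° = 5.84, north 8.4 cos 136° = -6.04
Summing: 0.54 nmi east, 77.64 nmi north → (0.54, 77.64).

(0.54, 77.64)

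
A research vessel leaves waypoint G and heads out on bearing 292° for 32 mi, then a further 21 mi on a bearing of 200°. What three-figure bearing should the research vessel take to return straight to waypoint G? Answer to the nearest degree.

Leg 1 (292°, 32 mi): east 32 sin 292° = -29.67, north 32 cos 292° = 11.99
Leg 2 (200°, 21 mi): east 21 sin 200° = -7.18, north 21 cos 200° = -19.73
Net displacement: -36.85 east, -7.75 north. Direction back to start is (36.85, 7.75): bearing = atan2(36.85, 7.75) mod 360° = 78.13° ≈ 078°.

078°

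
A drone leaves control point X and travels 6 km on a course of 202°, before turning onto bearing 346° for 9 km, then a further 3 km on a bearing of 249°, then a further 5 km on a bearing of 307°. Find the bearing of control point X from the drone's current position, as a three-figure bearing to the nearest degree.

Leg 1 (202°, 6 km): east 6 sin 202° = -2.25, north 6 cos 202° = -5.56
Leg 2 (346°, 9 km): east 9 sin 346° = -2.18, north 9 cos 346° = 8.73
Leg 3 (249°, 3 km): east 3 sin 249° = -2.80, north 3 cos 249° = -1.08
Leg 4 (307°, 5 km): east 5 sin 307° = -3.99, north 5 cos 307° = 3.01
Net displacement: -11.22 east, 5.10 north. Direction back to start is (11.22, -5.10): bearing = atan2(11.22, -5.10) mod 360° = 114.46° ≈ 114°.

114°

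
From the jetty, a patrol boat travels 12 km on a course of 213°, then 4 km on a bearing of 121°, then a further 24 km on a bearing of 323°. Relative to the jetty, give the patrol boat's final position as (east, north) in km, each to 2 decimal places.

Leg 1 (213°, 12 km): east 12 sin 213° = -6.54, north 12 cos 213° = -10.06
Leg 2 (121°, 4 km): east 4 sin 121° = 3.43, north 4 cos 121° = -2.06
Leg 3 (323°, 24 km): east 24 sin 323° = -14.44, north 24 cos 323° = 19.17
Summing: -17.55 km east, 7.04 km north → (-17.55, 7.04).

(-17.55, 7.04)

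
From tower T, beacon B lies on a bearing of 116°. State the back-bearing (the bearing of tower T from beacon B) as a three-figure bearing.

Back-bearing = 116° + 180° = 296°.

296°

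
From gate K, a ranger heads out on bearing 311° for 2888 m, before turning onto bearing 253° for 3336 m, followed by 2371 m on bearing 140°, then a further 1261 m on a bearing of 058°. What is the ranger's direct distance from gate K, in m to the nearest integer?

Leg 1 (311°, 2888 m): east 2888 sin 311° = -2179.60, north 2888 cos 311° = 1894.70
Leg 2 (253°, 3336 m): east 3336 sin 253° = -3190.23, north 3336 cos 253° = -975.35
Leg 3 (140°, 2371 m): east 2371 sin 140° = 1524.05, north 2371 cos 140° = -1816.29
Leg 4 (058°, 1261 m): east 1261 sin 58° = 1069.39, north 1261 cos 58° = 668.23
Net: -2776.40 east, -228.72 north. Distance = √((-2776.40)² + (-228.72)²) = 2785.801 m.

2786 m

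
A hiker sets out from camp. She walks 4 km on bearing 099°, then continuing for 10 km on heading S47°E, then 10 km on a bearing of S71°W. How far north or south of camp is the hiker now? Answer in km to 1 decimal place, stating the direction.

Leg 1 (099°, 4 km): east 4 sin 99° = 3.95, north 4 cos 99° = -0.63
Leg 2 (S47°E, 10 km): east 10 sin 133° = 7.31, north 10 cos 133° = -6.82
Leg 3 (S71°W, 10 km): east 10 sin 251° = -9.46, north 10 cos 251° = -3.26
Net north component: -10.70 km.

10.7 km south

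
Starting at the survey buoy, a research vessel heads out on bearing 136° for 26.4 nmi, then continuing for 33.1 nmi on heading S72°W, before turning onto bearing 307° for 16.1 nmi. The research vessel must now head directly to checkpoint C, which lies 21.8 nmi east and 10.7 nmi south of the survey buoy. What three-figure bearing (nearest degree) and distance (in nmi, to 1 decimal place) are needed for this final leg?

080°, 48.6 nmi

Leg 1 (136°, 26.4 nmi): east 26.4 sin 136° = 18.34, north 26.4 cos 136° = -18.99
Leg 2 (S72°W, 33.1 nmi): east 33.1 sin 252° = -31.48, north 33.1 cos 252° = -10.23
Leg 3 (307°, 16.1 nmi): east 16.1 sin 307° = -12.86, north 16.1 cos 307° = 9.69
Current position: (-26.00, -19.53). Target: (21.8, -10.7). Remaining: Δeast = 47.80, Δnorth = 8.83.
Bearing = atan2(47.80, 8.83) mod 360° = 79.53°; distance = √((47.80)² + (8.83)²) = 48.608 nmi.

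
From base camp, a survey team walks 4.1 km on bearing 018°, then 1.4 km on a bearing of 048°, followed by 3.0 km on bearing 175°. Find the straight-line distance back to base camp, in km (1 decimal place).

3.2 km

Leg 1 (018°, 4.1 km): east 4.1 sin 18° = 1.27, north 4.1 cos 18° = 3.90
Leg 2 (048°, 1.4 km): east 1.4 sin 48° = 1.04, north 1.4 cos 48° = 0.94
Leg 3 (175°, 3.0 km): east 3.0 sin 175° = 0.26, north 3.0 cos 175° = -2.99
Net: 2.57 east, 1.85 north. Distance = √((2.57)² + (1.85)²) = 3.164 km.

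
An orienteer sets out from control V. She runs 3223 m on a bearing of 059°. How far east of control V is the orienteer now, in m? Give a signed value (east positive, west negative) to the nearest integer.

2763 m

Leg 1 (059°, 3223 m): east 3223 sin 59° = 2762.65, north 3223 cos 59° = 1659.97
Net east component: 2762.65 m.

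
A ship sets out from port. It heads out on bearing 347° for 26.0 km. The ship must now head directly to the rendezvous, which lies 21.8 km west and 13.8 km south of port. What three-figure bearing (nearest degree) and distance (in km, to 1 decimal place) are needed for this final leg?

Leg 1 (347°, 26.0 km): east 26.0 sin 347° = -5.85, north 26.0 cos 347° = 25.33
Current position: (-5.85, 25.33). Target: (-21.8, -13.8). Remaining: Δeast = -15.95, Δnorth = -39.13.
Bearing = atan2(-15.95, -39.13) mod 360° = 202.18°; distance = √((-15.95)² + (-39.13)²) = 42.260 km.

202°, 42.3 km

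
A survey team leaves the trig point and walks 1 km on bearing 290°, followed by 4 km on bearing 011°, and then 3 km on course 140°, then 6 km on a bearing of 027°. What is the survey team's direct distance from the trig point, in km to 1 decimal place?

8.6 km

Leg 1 (290°, 1 km): east 1 sin 290° = -0.94, north 1 cos 290° = 0.34
Leg 2 (011°, 4 km): east 4 sin 11° = 0.76, north 4 cos 11° = 3.93
Leg 3 (140°, 3 km): east 3 sin 140° = 1.93, north 3 cos 140° = -2.30
Leg 4 (027°, 6 km): east 6 sin 27° = 2.72, north 6 cos 27° = 5.35
Net: 4.48 east, 7.32 north. Distance = √((4.48)² + (7.32)²) = 8.577 km.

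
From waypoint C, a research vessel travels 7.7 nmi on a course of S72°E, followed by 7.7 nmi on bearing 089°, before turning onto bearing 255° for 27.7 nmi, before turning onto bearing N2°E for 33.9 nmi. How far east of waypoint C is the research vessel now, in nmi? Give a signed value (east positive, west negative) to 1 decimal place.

Leg 1 (S72°E, 7.7 nmi): east 7.7 sin 108° = 7.32, north 7.7 cos 108° = -2.38
Leg 2 (089°, 7.7 nmi): east 7.7 sin 89° = 7.70, north 7.7 cos 89° = 0.13
Leg 3 (255°, 27.7 nmi): east 27.7 sin 255° = -26.76, north 27.7 cos 255° = -7.17
Leg 4 (N2°E, 33.9 nmi): east 33.9 sin 2° = 1.18, north 33.9 cos 2° = 33.88
Net east component: -10.55 nmi.

-10.6 nmi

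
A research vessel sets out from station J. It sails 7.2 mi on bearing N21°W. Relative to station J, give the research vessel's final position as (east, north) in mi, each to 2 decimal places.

Leg 1 (N21°W, 7.2 mi): east 7.2 sin 339° = -2.58, north 7.2 cos 339° = 6.72
Summing: -2.58 mi east, 6.72 mi north → (-2.58, 6.72).

(-2.58, 6.72)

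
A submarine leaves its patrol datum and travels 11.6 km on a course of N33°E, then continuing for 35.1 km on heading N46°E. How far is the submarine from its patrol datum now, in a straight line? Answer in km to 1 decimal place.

Leg 1 (N33°E, 11.6 km): east 11.6 sin 33° = 6.32, north 11.6 cos 33° = 9.73
Leg 2 (N46°E, 35.1 km): east 35.1 sin 46° = 25.25, north 35.1 cos 46° = 24.38
Net: 31.57 east, 34.11 north. Distance = √((31.57)² + (34.11)²) = 46.476 km.

46.5 km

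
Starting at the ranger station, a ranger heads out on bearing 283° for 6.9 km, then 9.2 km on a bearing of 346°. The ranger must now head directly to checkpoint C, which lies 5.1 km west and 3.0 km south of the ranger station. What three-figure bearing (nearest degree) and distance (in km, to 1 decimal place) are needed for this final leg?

Leg 1 (283°, 6.9 km): east 6.9 sin 283° = -6.72, north 6.9 cos 283° = 1.55
Leg 2 (346°, 9.2 km): east 9.2 sin 346° = -2.23, north 9.2 cos 346° = 8.93
Current position: (-8.95, 10.48). Target: (-5.1, -3.0). Remaining: Δeast = 3.85, Δnorth = -13.48.
Bearing = atan2(3.85, -13.48) mod 360° = 164.06°; distance = √((3.85)² + (-13.48)²) = 14.018 km.

164°, 14.0 km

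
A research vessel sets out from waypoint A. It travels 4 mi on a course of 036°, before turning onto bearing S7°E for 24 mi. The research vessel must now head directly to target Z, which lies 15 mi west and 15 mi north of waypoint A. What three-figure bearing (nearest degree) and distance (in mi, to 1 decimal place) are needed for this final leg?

Leg 1 (036°, 4 mi): east 4 sin 36° = 2.35, north 4 cos 36° = 3.24
Leg 2 (S7°E, 24 mi): east 24 sin 173° = 2.92, north 24 cos 173° = -23.82
Current position: (5.28, -20.59). Target: (-15, 15). Remaining: Δeast = -20.28, Δnorth = 35.59.
Bearing = atan2(-20.28, 35.59) mod 360° = 330.33°; distance = √((-20.28)² + (35.59)²) = 40.956 mi.

330°, 41.0 mi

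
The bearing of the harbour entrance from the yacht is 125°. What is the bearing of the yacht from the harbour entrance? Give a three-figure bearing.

305°

Back-bearing = 125° + 180° = 305°.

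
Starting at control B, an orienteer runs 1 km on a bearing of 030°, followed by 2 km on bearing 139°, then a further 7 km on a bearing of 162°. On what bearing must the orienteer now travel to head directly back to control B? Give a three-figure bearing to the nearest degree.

331°

Leg 1 (030°, 1 km): east 1 sin 30° = 0.50, north 1 cos 30° = 0.87
Leg 2 (139°, 2 km): east 2 sin 139° = 1.31, north 2 cos 139° = -1.51
Leg 3 (162°, 7 km): east 7 sin 162° = 2.16, north 7 cos 162° = -6.66
Net displacement: 3.98 east, -7.30 north. Direction back to start is (-3.98, 7.30): bearing = atan2(-3.98, 7.30) mod 360° = 331.43° ≈ 331°.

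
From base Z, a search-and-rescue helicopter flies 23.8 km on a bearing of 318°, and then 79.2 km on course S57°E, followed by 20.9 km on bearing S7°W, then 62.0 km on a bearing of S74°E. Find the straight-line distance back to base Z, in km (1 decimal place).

124.8 km

Leg 1 (318°, 23.8 km): east 23.8 sin 318° = -15.93, north 23.8 cos 318° = 17.69
Leg 2 (S57°E, 79.2 km): east 79.2 sin 123° = 66.42, north 79.2 cos 123° = -43.14
Leg 3 (S7°W, 20.9 km): east 20.9 sin 187° = -2.55, north 20.9 cos 187° = -20.74
Leg 4 (S74°E, 62.0 km): east 62.0 sin 106° = 59.60, north 62.0 cos 106° = -17.09
Net: 107.55 east, -63.28 north. Distance = √((107.55)² + (-63.28)²) = 124.785 km.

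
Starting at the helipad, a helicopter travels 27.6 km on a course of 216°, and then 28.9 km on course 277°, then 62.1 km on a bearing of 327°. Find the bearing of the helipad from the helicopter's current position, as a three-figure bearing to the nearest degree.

Leg 1 (216°, 27.6 km): east 27.6 sin 216° = -16.22, north 27.6 cos 216° = -22.33
Leg 2 (277°, 28.9 km): east 28.9 sin 277° = -28.68, north 28.9 cos 277° = 3.52
Leg 3 (327°, 62.1 km): east 62.1 sin 327° = -33.82, north 62.1 cos 327° = 52.08
Net displacement: -78.73 east, 33.27 north. Direction back to start is (78.73, -33.27): bearing = atan2(78.73, -33.27) mod 360° = 112.91° ≈ 113°.

113°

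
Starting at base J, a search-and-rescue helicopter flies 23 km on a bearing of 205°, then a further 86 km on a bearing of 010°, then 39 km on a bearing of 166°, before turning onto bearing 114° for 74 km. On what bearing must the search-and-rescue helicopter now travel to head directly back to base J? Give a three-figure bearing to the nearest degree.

Leg 1 (205°, 23 km): east 23 sin 205° = -9.72, north 23 cos 205° = -20.85
Leg 2 (010°, 86 km): east 86 sin 10° = 14.93, north 86 cos 10° = 84.69
Leg 3 (166°, 39 km): east 39 sin 166° = 9.43, north 39 cos 166° = -37.84
Leg 4 (114°, 74 km): east 74 sin 114° = 67.60, north 74 cos 114° = -30.10
Net displacement: 82.25 east, -4.09 north. Direction back to start is (-82.25, 4.09): bearing = atan2(-82.25, 4.09) mod 360° = 272.85° ≈ 273°.

273°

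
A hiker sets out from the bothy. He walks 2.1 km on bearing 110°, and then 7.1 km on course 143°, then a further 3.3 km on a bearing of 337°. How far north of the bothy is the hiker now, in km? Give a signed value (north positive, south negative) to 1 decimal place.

Leg 1 (110°, 2.1 km): east 2.1 sin 110° = 1.97, north 2.1 cos 110° = -0.72
Leg 2 (143°, 7.1 km): east 7.1 sin 143° = 4.27, north 7.1 cos 143° = -5.67
Leg 3 (337°, 3.3 km): east 3.3 sin 337° = -1.29, north 3.3 cos 337° = 3.04
Net north component: -3.35 km.

-3.4 km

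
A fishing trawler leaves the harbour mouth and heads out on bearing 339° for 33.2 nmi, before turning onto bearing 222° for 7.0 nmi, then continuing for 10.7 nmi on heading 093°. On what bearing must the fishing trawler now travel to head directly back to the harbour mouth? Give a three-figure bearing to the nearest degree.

167°

Leg 1 (339°, 33.2 nmi): east 33.2 sin 339° = -11.90, north 33.2 cos 339° = 30.99
Leg 2 (222°, 7.0 nmi): east 7.0 sin 222° = -4.68, north 7.0 cos 222° = -5.20
Leg 3 (093°, 10.7 nmi): east 10.7 sin 93° = 10.69, north 10.7 cos 93° = -0.56
Net displacement: -5.90 east, 25.23 north. Direction back to start is (5.90, -25.23): bearing = atan2(5.90, -25.23) mod 360° = 166.85° ≈ 167°.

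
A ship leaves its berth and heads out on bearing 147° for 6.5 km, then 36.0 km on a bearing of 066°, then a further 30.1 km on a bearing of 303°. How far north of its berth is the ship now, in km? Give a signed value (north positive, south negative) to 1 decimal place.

25.6 km

Leg 1 (147°, 6.5 km): east 6.5 sin 147° = 3.54, north 6.5 cos 147° = -5.45
Leg 2 (066°, 36.0 km): east 36.0 sin 66° = 32.89, north 36.0 cos 66° = 14.64
Leg 3 (303°, 30.1 km): east 30.1 sin 303° = -25.24, north 30.1 cos 303° = 16.39
Net north component: 25.58 km.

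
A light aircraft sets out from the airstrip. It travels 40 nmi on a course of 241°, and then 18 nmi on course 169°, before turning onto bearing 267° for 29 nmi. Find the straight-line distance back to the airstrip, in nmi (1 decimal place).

71.8 nmi

Leg 1 (241°, 40 nmi): east 40 sin 241° = -34.98, north 40 cos 241° = -19.39
Leg 2 (169°, 18 nmi): east 18 sin 169° = 3.43, north 18 cos 169° = -17.67
Leg 3 (267°, 29 nmi): east 29 sin 267° = -28.96, north 29 cos 267° = -1.52
Net: -60.51 east, -38.58 north. Distance = √((-60.51)² + (-38.58)²) = 71.763 nmi.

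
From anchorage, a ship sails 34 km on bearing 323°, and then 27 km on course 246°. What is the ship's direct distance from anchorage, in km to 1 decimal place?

Leg 1 (323°, 34 km): east 34 sin 323° = -20.46, north 34 cos 323° = 27.15
Leg 2 (246°, 27 km): east 27 sin 246° = -24.67, north 27 cos 246° = -10.98
Net: -45.13 east, 16.17 north. Distance = √((-45.13)² + (16.17)²) = 47.938 km.

47.9 km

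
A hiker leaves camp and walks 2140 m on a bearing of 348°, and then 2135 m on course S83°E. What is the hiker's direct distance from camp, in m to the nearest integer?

Leg 1 (348°, 2140 m): east 2140 sin 348° = -444.93, north 2140 cos 348° = 2093.24
Leg 2 (S83°E, 2135 m): east 2135 sin 97° = 2119.09, north 2135 cos 97° = -260.19
Net: 1674.16 east, 1833.04 north. Distance = √((1674.16)² + (1833.04)²) = 2482.508 m.

2483 m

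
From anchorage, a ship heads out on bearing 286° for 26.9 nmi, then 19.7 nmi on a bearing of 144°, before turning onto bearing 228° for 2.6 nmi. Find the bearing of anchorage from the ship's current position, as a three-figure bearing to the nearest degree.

Leg 1 (286°, 26.9 nmi): east 26.9 sin 286° = -25.86, north 26.9 cos 286° = 7.41
Leg 2 (144°, 19.7 nmi): east 19.7 sin 144° = 11.58, north 19.7 cos 144° = -15.94
Leg 3 (228°, 2.6 nmi): east 2.6 sin 228° = -1.93, north 2.6 cos 228° = -1.74
Net displacement: -16.21 east, -10.26 north. Direction back to start is (16.21, 10.26): bearing = atan2(16.21, 10.26) mod 360° = 57.66° ≈ 058°.

058°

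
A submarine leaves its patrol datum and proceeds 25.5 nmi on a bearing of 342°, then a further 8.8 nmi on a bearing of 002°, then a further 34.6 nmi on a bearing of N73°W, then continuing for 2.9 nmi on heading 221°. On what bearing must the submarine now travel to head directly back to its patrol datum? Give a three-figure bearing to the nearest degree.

Leg 1 (342°, 25.5 nmi): east 25.5 sin 342° = -7.88, north 25.5 cos 342° = 24.25
Leg 2 (002°, 8.8 nmi): east 8.8 sin 2° = 0.31, north 8.8 cos 2° = 8.79
Leg 3 (N73°W, 34.6 nmi): east 34.6 sin 287° = -33.09, north 34.6 cos 287° = 10.12
Leg 4 (221°, 2.9 nmi): east 2.9 sin 221° = -1.90, north 2.9 cos 221° = -2.19
Net displacement: -42.56 east, 40.97 north. Direction back to start is (42.56, -40.97): bearing = atan2(42.56, -40.97) mod 360° = 133.91° ≈ 134°.

134°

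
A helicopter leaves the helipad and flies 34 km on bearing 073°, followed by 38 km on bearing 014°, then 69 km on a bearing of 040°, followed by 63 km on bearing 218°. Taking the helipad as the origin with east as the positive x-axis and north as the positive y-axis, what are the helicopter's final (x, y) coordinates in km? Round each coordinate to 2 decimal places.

Leg 1 (073°, 34 km): east 34 sin 73° = 32.51, north 34 cos 73° = 9.94
Leg 2 (014°, 38 km): east 38 sin 14° = 9.19, north 38 cos 14° = 36.87
Leg 3 (040°, 69 km): east 69 sin 40° = 44.35, north 69 cos 40° = 52.86
Leg 4 (218°, 63 km): east 63 sin 218° = -38.79, north 63 cos 218° = -49.64
Summing: 47.27 km east, 50.02 km north → (47.27, 50.02).

(47.27, 50.02)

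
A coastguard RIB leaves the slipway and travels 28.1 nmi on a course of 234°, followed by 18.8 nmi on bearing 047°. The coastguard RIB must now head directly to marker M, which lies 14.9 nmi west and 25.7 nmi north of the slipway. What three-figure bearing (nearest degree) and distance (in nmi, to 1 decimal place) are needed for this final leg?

349°, 30.0 nmi

Leg 1 (234°, 28.1 nmi): east 28.1 sin 234° = -22.73, north 28.1 cos 234° = -16.52
Leg 2 (047°, 18.8 nmi): east 18.8 sin 47° = 13.75, north 18.8 cos 47° = 12.82
Current position: (-8.98, -3.70). Target: (-14.9, 25.7). Remaining: Δeast = -5.92, Δnorth = 29.40.
Bearing = atan2(-5.92, 29.40) mod 360° = 348.62°; distance = √((-5.92)² + (29.40)²) = 29.985 nmi.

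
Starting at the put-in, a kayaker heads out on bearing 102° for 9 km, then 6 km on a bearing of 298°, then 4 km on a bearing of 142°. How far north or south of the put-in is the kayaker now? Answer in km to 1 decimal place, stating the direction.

2.2 km south

Leg 1 (102°, 9 km): east 9 sin 102° = 8.80, north 9 cos 102° = -1.87
Leg 2 (298°, 6 km): east 6 sin 298° = -5.30, north 6 cos 298° = 2.82
Leg 3 (142°, 4 km): east 4 sin 142° = 2.46, north 4 cos 142° = -3.15
Net north component: -2.21 km.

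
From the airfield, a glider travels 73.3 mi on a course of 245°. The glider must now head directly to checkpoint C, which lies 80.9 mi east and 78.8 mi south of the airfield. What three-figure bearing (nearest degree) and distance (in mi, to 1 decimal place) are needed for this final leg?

108°, 154.9 mi

Leg 1 (245°, 73.3 mi): east 73.3 sin 245° = -66.43, north 73.3 cos 245° = -30.98
Current position: (-66.43, -30.98). Target: (80.9, -78.8). Remaining: Δeast = 147.33, Δnorth = -47.82.
Bearing = atan2(147.33, -47.82) mod 360° = 107.98°; distance = √((147.33)² + (-47.82)²) = 154.899 mi.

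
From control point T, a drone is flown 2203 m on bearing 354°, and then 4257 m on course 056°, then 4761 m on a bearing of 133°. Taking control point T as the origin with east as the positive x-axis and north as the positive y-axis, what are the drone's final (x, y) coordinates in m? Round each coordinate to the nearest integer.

(6781, 1324)

Leg 1 (354°, 2203 m): east 2203 sin 354° = -230.28, north 2203 cos 354° = 2190.93
Leg 2 (056°, 4257 m): east 4257 sin 56° = 3529.21, north 4257 cos 56° = 2380.48
Leg 3 (133°, 4761 m): east 4761 sin 133° = 3481.97, north 4761 cos 133° = -3246.99
Summing: 6780.91 m east, 1324.42 m north → (6781, 1324).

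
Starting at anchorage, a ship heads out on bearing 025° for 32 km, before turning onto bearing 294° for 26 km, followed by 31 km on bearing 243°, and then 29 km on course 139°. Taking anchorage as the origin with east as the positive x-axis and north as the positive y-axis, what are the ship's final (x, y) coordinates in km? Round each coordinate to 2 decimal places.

Leg 1 (025°, 32 km): east 32 sin 25° = 13.52, north 32 cos 25° = 29.00
Leg 2 (294°, 26 km): east 26 sin 294° = -23.75, north 26 cos 294° = 10.58
Leg 3 (243°, 31 km): east 31 sin 243° = -27.62, north 31 cos 243° = -14.07
Leg 4 (139°, 29 km): east 29 sin 139° = 19.03, north 29 cos 139° = -21.89
Summing: -18.82 km east, 3.62 km north → (-18.82, 3.62).

(-18.82, 3.62)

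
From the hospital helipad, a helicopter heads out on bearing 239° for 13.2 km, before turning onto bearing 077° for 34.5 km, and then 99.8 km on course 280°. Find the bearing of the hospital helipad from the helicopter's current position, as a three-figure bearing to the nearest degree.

104°

Leg 1 (239°, 13.2 km): east 13.2 sin 239° = -11.31, north 13.2 cos 239° = -6.80
Leg 2 (077°, 34.5 km): east 34.5 sin 77° = 33.62, north 34.5 cos 77° = 7.76
Leg 3 (280°, 99.8 km): east 99.8 sin 280° = -98.28, north 99.8 cos 280° = 17.33
Net displacement: -75.98 east, 18.29 north. Direction back to start is (75.98, -18.29): bearing = atan2(75.98, -18.29) mod 360° = 103.54° ≈ 104°.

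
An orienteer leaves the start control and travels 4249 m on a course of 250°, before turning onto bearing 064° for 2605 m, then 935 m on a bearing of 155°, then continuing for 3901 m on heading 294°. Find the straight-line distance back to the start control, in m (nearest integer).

4839 m

Leg 1 (250°, 4249 m): east 4249 sin 250° = -3992.75, north 4249 cos 250° = -1453.24
Leg 2 (064°, 2605 m): east 2605 sin 64° = 2341.36, north 2605 cos 64° = 1141.96
Leg 3 (155°, 935 m): east 935 sin 155° = 395.15, north 935 cos 155° = -847.40
Leg 4 (294°, 3901 m): east 3901 sin 294° = -3563.74, north 3901 cos 294° = 1586.68
Net: -4819.99 east, 428.00 north. Distance = √((-4819.99)² + (428.00)²) = 4838.953 m.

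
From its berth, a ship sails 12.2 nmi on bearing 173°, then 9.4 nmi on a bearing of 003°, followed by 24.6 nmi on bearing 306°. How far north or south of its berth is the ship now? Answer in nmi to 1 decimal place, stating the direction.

Leg 1 (173°, 12.2 nmi): east 12.2 sin 173° = 1.49, north 12.2 cos 173° = -12.11
Leg 2 (003°, 9.4 nmi): east 9.4 sin 3° = 0.49, north 9.4 cos 3° = 9.39
Leg 3 (306°, 24.6 nmi): east 24.6 sin 306° = -19.90, north 24.6 cos 306° = 14.46
Net north component: 11.74 nmi.

11.7 nmi north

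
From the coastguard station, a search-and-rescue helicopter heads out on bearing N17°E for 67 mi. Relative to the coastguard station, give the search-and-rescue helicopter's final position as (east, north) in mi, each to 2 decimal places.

(19.59, 64.07)

Leg 1 (N17°E, 67 mi): east 67 sin 17° = 19.59, north 67 cos 17° = 64.07
Summing: 19.59 mi east, 64.07 mi north → (19.59, 64.07).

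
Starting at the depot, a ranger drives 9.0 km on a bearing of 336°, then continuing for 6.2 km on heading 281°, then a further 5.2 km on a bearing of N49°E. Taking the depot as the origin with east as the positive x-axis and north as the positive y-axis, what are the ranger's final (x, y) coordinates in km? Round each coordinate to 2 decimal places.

Leg 1 (336°, 9.0 km): east 9.0 sin 336° = -3.66, north 9.0 cos 336° = 8.22
Leg 2 (281°, 6.2 km): east 6.2 sin 281° = -6.09, north 6.2 cos 281° = 1.18
Leg 3 (N49°E, 5.2 km): east 5.2 sin 49° = 3.92, north 5.2 cos 49° = 3.41
Summing: -5.82 km east, 12.82 km north → (-5.82, 12.82).

(-5.82, 12.82)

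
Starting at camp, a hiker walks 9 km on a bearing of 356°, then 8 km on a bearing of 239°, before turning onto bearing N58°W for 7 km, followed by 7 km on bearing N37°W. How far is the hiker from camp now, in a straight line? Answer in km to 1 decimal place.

22.6 km

Leg 1 (356°, 9 km): east 9 sin 356° = -0.63, north 9 cos 356° = 8.98
Leg 2 (239°, 8 km): east 8 sin 239° = -6.86, north 8 cos 239° = -4.12
Leg 3 (N58°W, 7 km): east 7 sin 302° = -5.94, north 7 cos 302° = 3.71
Leg 4 (N37°W, 7 km): east 7 sin 323° = -4.21, north 7 cos 323° = 5.59
Net: -17.63 east, 14.16 north. Distance = √((-17.63)² + (14.16)²) = 22.614 km.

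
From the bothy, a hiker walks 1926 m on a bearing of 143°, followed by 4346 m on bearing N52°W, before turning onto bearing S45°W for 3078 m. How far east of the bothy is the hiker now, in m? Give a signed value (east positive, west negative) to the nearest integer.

Leg 1 (143°, 1926 m): east 1926 sin 143° = 1159.10, north 1926 cos 143° = -1538.17
Leg 2 (N52°W, 4346 m): east 4346 sin 308° = -3424.69, north 4346 cos 308° = 2675.66
Leg 3 (S45°W, 3078 m): east 3078 sin 225° = -2176.47, north 3078 cos 225° = -2176.47
Net east component: -4442.07 m.

-4442 m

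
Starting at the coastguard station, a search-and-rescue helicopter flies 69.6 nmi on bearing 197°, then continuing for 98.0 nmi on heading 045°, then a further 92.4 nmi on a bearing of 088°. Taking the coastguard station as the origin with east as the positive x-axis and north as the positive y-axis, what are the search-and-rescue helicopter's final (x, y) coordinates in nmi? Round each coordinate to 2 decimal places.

Leg 1 (197°, 69.6 nmi): east 69.6 sin 197° = -20.35, north 69.6 cos 197° = -66.56
Leg 2 (045°, 98.0 nmi): east 98.0 sin 45° = 69.30, north 98.0 cos 45° = 69.30
Leg 3 (088°, 92.4 nmi): east 92.4 sin 88° = 92.34, north 92.4 cos 88° = 3.22
Summing: 141.29 nmi east, 5.96 nmi north → (141.29, 5.96).

(141.29, 5.96)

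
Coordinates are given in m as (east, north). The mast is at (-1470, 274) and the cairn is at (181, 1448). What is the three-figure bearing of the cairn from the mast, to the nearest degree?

055°

Δeast = 181 − -1470 = 1651.00; Δnorth = 1448 − 274 = 1174.00.
Bearing = atan2(Δeast, Δnorth) mod 360° = 54.58° ≈ 055°.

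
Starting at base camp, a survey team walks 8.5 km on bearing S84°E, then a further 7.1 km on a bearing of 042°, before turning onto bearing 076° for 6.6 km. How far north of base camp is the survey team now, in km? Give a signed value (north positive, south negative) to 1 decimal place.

6.0 km

Leg 1 (S84°E, 8.5 km): east 8.5 sin 96° = 8.45, north 8.5 cos 96° = -0.89
Leg 2 (042°, 7.1 km): east 7.1 sin 42° = 4.75, north 7.1 cos 42° = 5.28
Leg 3 (076°, 6.6 km): east 6.6 sin 76° = 6.40, north 6.6 cos 76° = 1.60
Net north component: 5.98 km.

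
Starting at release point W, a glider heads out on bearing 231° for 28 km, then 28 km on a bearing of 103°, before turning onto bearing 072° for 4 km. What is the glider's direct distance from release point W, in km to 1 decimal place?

24.5 km

Leg 1 (231°, 28 km): east 28 sin 231° = -21.76, north 28 cos 231° = -17.62
Leg 2 (103°, 28 km): east 28 sin 103° = 27.28, north 28 cos 103° = -6.30
Leg 3 (072°, 4 km): east 4 sin 72° = 3.80, north 4 cos 72° = 1.24
Net: 9.33 east, -22.68 north. Distance = √((9.33)² + (-22.68)²) = 24.526 km.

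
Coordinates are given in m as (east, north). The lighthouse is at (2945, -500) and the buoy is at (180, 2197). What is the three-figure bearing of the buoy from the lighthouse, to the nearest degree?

Δeast = 180 − 2945 = -2765.00; Δnorth = 2197 − -500 = 2697.00.
Bearing = atan2(Δeast, Δnorth) mod 360° = 314.29° ≈ 314°.

314°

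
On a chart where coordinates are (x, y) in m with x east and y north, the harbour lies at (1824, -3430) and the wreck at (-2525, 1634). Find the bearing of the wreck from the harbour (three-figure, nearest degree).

Δeast = -2525 − 1824 = -4349.00; Δnorth = 1634 − -3430 = 5064.00.
Bearing = atan2(Δeast, Δnorth) mod 360° = 319.34° ≈ 319°.

319°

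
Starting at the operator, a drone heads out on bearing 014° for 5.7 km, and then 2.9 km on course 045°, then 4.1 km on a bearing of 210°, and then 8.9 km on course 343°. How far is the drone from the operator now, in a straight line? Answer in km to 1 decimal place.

Leg 1 (014°, 5.7 km): east 5.7 sin 14° = 1.38, north 5.7 cos 14° = 5.53
Leg 2 (045°, 2.9 km): east 2.9 sin 45° = 2.05, north 2.9 cos 45° = 2.05
Leg 3 (210°, 4.1 km): east 4.1 sin 210° = -2.05, north 4.1 cos 210° = -3.55
Leg 4 (343°, 8.9 km): east 8.9 sin 343° = -2.60, north 8.9 cos 343° = 8.51
Net: -1.22 east, 12.54 north. Distance = √((-1.22)² + (12.54)²) = 12.601 km.

12.6 km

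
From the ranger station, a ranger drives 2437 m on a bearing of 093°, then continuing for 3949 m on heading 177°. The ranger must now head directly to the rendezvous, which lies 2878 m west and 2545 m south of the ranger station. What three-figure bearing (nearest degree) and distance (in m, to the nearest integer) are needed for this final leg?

285°, 5725 m

Leg 1 (093°, 2437 m): east 2437 sin 93° = 2433.66, north 2437 cos 93° = -127.54
Leg 2 (177°, 3949 m): east 3949 sin 177° = 206.67, north 3949 cos 177° = -3943.59
Current position: (2640.33, -4071.13). Target: (-2878, -2545). Remaining: Δeast = -5518.33, Δnorth = 1526.13.
Bearing = atan2(-5518.33, 1526.13) mod 360° = 285.46°; distance = √((-5518.33)² + (1526.13)²) = 5725.478 m.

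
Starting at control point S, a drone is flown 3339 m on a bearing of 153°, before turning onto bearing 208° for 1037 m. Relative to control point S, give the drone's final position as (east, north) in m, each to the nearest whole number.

(1029, -3891)

Leg 1 (153°, 3339 m): east 3339 sin 153° = 1515.87, north 3339 cos 153° = -2975.07
Leg 2 (208°, 1037 m): east 1037 sin 208° = -486.84, north 1037 cos 208° = -915.62
Summing: 1029.03 m east, -3890.69 m north → (1029, -3891).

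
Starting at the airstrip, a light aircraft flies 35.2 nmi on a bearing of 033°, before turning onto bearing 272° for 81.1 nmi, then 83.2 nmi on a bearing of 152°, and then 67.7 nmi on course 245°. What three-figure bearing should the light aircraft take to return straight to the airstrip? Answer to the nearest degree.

050°

Leg 1 (033°, 35.2 nmi): east 35.2 sin 33° = 19.17, north 35.2 cos 33° = 29.52
Leg 2 (272°, 81.1 nmi): east 81.1 sin 272° = -81.05, north 81.1 cos 272° = 2.83
Leg 3 (152°, 83.2 nmi): east 83.2 sin 152° = 39.06, north 83.2 cos 152° = -73.46
Leg 4 (245°, 67.7 nmi): east 67.7 sin 245° = -61.36, north 67.7 cos 245° = -28.61
Net displacement: -84.18 east, -69.72 north. Direction back to start is (84.18, 69.72): bearing = atan2(84.18, 69.72) mod 360° = 50.37° ≈ 050°.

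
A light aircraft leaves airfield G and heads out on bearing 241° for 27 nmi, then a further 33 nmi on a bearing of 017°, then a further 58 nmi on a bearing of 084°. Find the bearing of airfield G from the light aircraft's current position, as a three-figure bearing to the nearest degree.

241°

Leg 1 (241°, 27 nmi): east 27 sin 241° = -23.61, north 27 cos 241° = -13.09
Leg 2 (017°, 33 nmi): east 33 sin 17° = 9.65, north 33 cos 17° = 31.56
Leg 3 (084°, 58 nmi): east 58 sin 84° = 57.68, north 58 cos 84° = 6.06
Net displacement: 43.72 east, 24.53 north. Direction back to start is (-43.72, -24.53): bearing = atan2(-43.72, -24.53) mod 360° = 240.70° ≈ 241°.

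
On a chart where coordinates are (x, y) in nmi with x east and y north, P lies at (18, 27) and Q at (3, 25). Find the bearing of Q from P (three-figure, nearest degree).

Δeast = 3 − 18 = -15.00; Δnorth = 25 − 27 = -2.00.
Bearing = atan2(Δeast, Δnorth) mod 360° = 262.41° ≈ 262°.

262°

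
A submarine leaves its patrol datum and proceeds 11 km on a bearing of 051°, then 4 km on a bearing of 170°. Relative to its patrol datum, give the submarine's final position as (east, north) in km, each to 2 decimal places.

Leg 1 (051°, 11 km): east 11 sin 51° = 8.55, north 11 cos 51° = 6.92
Leg 2 (170°, 4 km): east 4 sin 170° = 0.69, north 4 cos 170° = -3.94
Summing: 9.24 km east, 2.98 km north → (9.24, 2.98).

(9.24, 2.98)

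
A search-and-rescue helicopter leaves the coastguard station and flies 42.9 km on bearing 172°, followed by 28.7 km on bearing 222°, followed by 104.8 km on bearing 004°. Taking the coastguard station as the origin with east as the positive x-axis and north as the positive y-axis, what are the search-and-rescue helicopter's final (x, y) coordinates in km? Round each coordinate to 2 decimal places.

Leg 1 (172°, 42.9 km): east 42.9 sin 172° = 5.97, north 42.9 cos 172° = -42.48
Leg 2 (222°, 28.7 km): east 28.7 sin 222° = -19.20, north 28.7 cos 222° = -21.33
Leg 3 (004°, 104.8 km): east 104.8 sin 4° = 7.31, north 104.8 cos 4° = 104.54
Summing: -5.92 km east, 40.73 km north → (-5.92, 40.73).

(-5.92, 40.73)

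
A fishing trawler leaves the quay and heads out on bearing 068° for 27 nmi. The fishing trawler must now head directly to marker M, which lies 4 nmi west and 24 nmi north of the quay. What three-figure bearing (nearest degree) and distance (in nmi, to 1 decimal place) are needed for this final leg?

296°, 32.2 nmi

Leg 1 (068°, 27 nmi): east 27 sin 68° = 25.03, north 27 cos 68° = 10.11
Current position: (25.03, 10.11). Target: (-4, 24). Remaining: Δeast = -29.03, Δnorth = 13.89.
Bearing = atan2(-29.03, 13.89) mod 360° = 295.56°; distance = √((-29.03)² + (13.89)²) = 32.184 nmi.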